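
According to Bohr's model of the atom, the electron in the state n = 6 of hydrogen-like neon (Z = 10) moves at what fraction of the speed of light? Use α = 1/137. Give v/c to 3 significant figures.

0.0122

v_n = Zαc/n, so v/c = Zα/n = 10 × 0.00730 / 6 = 0.0122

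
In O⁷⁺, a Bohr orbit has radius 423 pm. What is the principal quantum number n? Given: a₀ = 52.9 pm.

8

r_n = n²a₀/Z ⇒ n² = rZ/a₀ = 423 × 8 / 52.9 ≈ 63.97
n = 8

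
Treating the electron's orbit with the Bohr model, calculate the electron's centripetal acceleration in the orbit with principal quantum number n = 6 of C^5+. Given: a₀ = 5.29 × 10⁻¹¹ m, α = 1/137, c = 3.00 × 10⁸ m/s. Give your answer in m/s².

r = n²a₀/Z = 3.17 × 10⁻¹⁰ m, v = Zαc/n = 2.19 × 10⁶ m/s
a = v²/r = (2.19 × 10⁶)² / 3.17 × 10⁻¹⁰ = 1.51 × 10²² m/s²

1.51 × 10²² m/s²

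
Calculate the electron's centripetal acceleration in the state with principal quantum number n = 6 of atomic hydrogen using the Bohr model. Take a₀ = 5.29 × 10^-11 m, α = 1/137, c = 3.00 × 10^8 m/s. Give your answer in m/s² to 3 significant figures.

6.99 × 10^19 m/s²

r = n²a₀/Z = 1.90 × 10^-9 m, v = Zαc/n = 3.65 × 10^5 m/s
a = v²/r = (3.65 × 10^5)² / 1.90 × 10^-9 = 6.99 × 10^19 m/s²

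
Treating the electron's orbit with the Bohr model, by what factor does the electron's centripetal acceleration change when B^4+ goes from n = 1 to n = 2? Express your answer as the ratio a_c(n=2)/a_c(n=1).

a_c ∝ Z^3 · n^-4; with Z fixed, a_c ∝ n^-4.
a_c(n=2)/a_c(n=1) = (2/1)^-4 = 1/16

1/16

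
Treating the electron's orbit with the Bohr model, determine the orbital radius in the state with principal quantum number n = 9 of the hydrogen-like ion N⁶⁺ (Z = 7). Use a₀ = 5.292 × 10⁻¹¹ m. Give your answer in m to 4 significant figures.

r_n = n²a₀/Z = 9² × 5.292 × 10⁻¹¹ / 7
    = 81 × 5.292 × 10⁻¹¹ / 7 = 6.124 × 10⁻¹⁰ m

6.124 × 10⁻¹⁰ m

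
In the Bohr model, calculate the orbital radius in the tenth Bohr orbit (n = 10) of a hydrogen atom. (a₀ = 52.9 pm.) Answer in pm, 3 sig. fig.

5290 pm

r_n = n²a₀/Z = 10² × 52.9 / 1
    = 100 × 52.9 / 1 = 5290 pm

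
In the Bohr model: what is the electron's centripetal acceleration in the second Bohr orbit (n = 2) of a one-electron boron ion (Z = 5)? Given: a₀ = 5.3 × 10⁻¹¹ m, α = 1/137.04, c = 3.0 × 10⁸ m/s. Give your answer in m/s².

r = n²a₀/Z = 4.2 × 10⁻¹¹ m, v = Zαc/n = 5.5 × 10⁶ m/s
a = v²/r = (5.5 × 10⁶)² / 4.2 × 10⁻¹¹ = 7.1 × 10²³ m/s²

7.1 × 10²³ m/s²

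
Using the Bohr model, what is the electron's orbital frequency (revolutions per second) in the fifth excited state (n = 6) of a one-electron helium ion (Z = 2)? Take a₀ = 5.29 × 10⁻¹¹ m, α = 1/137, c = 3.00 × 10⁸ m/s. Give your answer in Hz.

r = n²a₀/Z = 9.52 × 10⁻¹⁰ m, v = Zαc/n = 7.30 × 10⁵ m/s
f = v/(2πr) = 1.22 × 10¹⁴ Hz

1.22 × 10¹⁴ Hz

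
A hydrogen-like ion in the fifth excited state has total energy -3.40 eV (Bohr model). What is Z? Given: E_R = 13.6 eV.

3

E_n = −E_R Z²/n² ⇒ Z² = −E_n n²/E_R = 3.40 × 6² / 13.6 ≈ 9.00
Z = 3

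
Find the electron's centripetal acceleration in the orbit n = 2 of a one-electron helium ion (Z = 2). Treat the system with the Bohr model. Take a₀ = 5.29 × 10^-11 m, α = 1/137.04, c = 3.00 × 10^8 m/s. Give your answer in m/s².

r = n²a₀/Z = 1.06 × 10^-10 m, v = Zαc/n = 2.19 × 10^6 m/s
a = v²/r = (2.19 × 10^6)² / 1.06 × 10^-10 = 4.53 × 10^22 m/s²

4.53 × 10^22 m/s²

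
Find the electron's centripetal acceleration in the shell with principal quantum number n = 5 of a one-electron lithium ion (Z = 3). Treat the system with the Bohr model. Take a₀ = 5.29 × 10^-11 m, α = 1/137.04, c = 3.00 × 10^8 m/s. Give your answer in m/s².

r = n²a₀/Z = 4.41 × 10^-10 m, v = Zαc/n = 1.31 × 10^6 m/s
a = v²/r = (1.31 × 10^6)² / 4.41 × 10^-10 = 3.91 × 10^21 m/s²

3.91 × 10^21 m/s²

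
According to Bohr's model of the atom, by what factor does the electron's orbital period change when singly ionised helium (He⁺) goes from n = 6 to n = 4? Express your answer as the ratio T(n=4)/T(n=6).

T ∝ Z^-2 · n^3; with Z fixed, T ∝ n^3.
T(n=4)/T(n=6) = (4/6)^3 = 8/27

8/27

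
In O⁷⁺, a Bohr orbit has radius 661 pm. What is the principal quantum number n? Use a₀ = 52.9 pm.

10

r_n = n²a₀/Z ⇒ n² = rZ/a₀ = 661 × 8 / 52.9 ≈ 99.96
n = 10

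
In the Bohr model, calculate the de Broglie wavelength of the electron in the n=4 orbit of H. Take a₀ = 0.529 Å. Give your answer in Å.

13.3 Å

The Bohr quantisation condition is nλ = 2πr_n.
r_n = n²a₀/Z = 8.46 Å
λ = 2πr_n/n = 2π·8.46/4 = 13.3 Å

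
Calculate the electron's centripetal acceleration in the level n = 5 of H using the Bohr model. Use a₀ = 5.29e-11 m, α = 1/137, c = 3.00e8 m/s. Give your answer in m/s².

r = n²a₀/Z = 1.32e-9 m, v = Zαc/n = 4.38e5 m/s
a = v²/r = (4.38e5)² / 1.32e-9 = 1.45e20 m/s²

1.45e20 m/s²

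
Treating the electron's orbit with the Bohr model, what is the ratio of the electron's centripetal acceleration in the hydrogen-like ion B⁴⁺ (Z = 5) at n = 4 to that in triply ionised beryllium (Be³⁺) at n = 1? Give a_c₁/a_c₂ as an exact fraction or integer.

a_c ∝ Z^3 · n^-4
a_c₁/a_c₂ = (5/4)^3 · (4/1)^-4 = 125/16384

125/16384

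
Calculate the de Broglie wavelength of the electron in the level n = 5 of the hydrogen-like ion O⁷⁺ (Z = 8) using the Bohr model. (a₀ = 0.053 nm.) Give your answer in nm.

The Bohr quantisation condition is nλ = 2πr_n.
r_n = n²a₀/Z = 0.17 nm
λ = 2πr_n/n = 2π·0.17/5 = 0.21 nm

0.21 nm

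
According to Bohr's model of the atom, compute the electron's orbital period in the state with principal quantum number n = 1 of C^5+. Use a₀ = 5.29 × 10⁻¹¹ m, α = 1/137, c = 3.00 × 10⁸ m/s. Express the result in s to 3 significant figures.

r = n²a₀/Z = 1²·5.29 × 10⁻¹¹/6 = 8.82 × 10⁻¹² m
v = Zαc/n = 6·0.00730·3.00 × 10⁸/1 = 1.31 × 10⁷ m/s
T = 2πr/v = 4.22 × 10⁻¹⁸ s

4.22 × 10⁻¹⁸ s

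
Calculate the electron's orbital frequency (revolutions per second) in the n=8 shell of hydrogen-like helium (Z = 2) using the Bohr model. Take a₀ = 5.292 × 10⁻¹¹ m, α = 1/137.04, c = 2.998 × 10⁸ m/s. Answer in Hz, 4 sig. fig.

5.140 × 10¹³ Hz

r = n²a₀/Z = 1.693 × 10⁻⁹ m, v = Zαc/n = 5.469 × 10⁵ m/s
f = v/(2πr) = 5.140 × 10¹³ Hz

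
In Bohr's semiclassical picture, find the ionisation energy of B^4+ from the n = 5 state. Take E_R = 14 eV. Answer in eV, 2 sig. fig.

E_n = −E_R·Z²/n² = −14 × 5²/5² eV = -14 eV
Ionisation energy = −E_n = 14 eV

14 eV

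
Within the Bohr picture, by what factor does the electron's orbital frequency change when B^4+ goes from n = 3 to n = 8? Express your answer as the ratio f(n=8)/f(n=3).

27/512

f ∝ Z^2 · n^-3; with Z fixed, f ∝ n^-3.
f(n=8)/f(n=3) = (8/3)^-3 = 27/512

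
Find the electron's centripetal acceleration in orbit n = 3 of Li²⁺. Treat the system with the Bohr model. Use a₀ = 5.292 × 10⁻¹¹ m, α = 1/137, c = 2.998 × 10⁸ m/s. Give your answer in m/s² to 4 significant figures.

3.016 × 10²² m/s²

r = n²a₀/Z = 1.588 × 10⁻¹⁰ m, v = Zαc/n = 2.188 × 10⁶ m/s
a = v²/r = (2.188 × 10⁶)² / 1.588 × 10⁻¹⁰ = 3.016 × 10²² m/s²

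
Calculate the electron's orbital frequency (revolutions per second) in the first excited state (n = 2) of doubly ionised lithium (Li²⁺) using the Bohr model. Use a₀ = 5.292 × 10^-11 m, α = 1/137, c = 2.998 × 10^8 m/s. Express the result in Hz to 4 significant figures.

r = n²a₀/Z = 7.056 × 10^-11 m, v = Zαc/n = 3.282 × 10^6 m/s
f = v/(2πr) = 7.404 × 10^15 Hz

7.404 × 10^15 Hz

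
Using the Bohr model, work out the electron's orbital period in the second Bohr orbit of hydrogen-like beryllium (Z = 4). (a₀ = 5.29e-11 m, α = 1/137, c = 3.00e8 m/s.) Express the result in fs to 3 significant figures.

r = n²a₀/Z = 2²·5.29e-11/4 = 5.29e-11 m
v = Zαc/n = 4·0.00730·3.00e8/2 = 4.38e6 m/s
T = 2πr/v = 7.59e-17 s = 0.0759 fs

0.0759 fs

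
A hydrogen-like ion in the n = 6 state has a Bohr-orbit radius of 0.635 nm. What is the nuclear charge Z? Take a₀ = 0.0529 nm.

3

r_n = n²a₀/Z ⇒ Z = n²a₀/r = 6² × 0.0529 / 0.635 ≈ 3.00
Z = 3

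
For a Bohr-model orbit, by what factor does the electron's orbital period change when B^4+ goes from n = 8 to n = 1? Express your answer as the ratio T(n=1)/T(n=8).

T ∝ Z^-2 · n^3; with Z fixed, T ∝ n^3.
T(n=1)/T(n=8) = (1/8)^3 = 1/512

1/512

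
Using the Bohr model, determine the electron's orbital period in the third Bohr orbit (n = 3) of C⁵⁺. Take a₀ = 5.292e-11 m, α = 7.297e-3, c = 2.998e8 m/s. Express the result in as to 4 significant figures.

r = n²a₀/Z = 3²·5.292e-11/6 = 7.938e-11 m
v = Zαc/n = 6·0.007297·2.998e8/3 = 4.375e6 m/s
T = 2πr/v = 1.140e-16 s = 114.0 as

114.0 as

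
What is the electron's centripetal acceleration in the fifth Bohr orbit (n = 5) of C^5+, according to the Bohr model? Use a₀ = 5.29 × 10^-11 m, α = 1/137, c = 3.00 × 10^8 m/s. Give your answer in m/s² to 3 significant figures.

r = n²a₀/Z = 2.20 × 10^-10 m, v = Zαc/n = 2.63 × 10^6 m/s
a = v²/r = (2.63 × 10^6)² / 2.20 × 10^-10 = 3.13 × 10^22 m/s²

3.13 × 10^22 m/s²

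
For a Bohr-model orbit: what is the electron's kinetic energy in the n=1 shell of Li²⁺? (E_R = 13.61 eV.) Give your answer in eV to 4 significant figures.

122.5 eV

For a Coulomb orbit the virial theorem gives K = −E_n.
E_n = −E_R·Z²/n², so K = E_R·Z²/n² = 13.61 × 3²/1² = 122.5 eV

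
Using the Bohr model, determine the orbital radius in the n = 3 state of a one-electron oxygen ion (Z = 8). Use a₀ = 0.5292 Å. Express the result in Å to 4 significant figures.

0.5954 Å

r_n = n²a₀/Z = 3² × 0.5292 / 8
    = 9 × 0.5292 / 8 = 0.5954 Å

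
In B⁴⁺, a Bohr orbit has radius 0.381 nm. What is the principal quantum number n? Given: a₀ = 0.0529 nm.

r_n = n²a₀/Z ⇒ n² = rZ/a₀ = 0.381 × 5 / 0.0529 ≈ 36.01
n = 6

6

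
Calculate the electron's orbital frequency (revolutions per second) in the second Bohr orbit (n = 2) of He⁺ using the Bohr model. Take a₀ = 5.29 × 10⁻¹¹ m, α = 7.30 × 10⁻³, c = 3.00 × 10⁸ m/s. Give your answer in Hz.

r = n²a₀/Z = 1.06 × 10⁻¹⁰ m, v = Zαc/n = 2.19 × 10⁶ m/s
f = v/(2πr) = 3.29 × 10¹⁵ Hz

3.29 × 10¹⁵ Hz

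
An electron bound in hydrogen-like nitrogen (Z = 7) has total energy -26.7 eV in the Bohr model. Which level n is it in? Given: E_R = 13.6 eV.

E_n = −E_R Z²/n² ⇒ n² = E_R Z²/(−E_n) = 13.6 × 7² / 26.7 ≈ 24.96
n = 5

5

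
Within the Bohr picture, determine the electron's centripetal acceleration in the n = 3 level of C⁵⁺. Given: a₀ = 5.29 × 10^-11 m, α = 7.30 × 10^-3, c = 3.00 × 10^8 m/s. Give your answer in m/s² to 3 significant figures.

r = n²a₀/Z = 7.94 × 10^-11 m, v = Zαc/n = 4.38 × 10^6 m/s
a = v²/r = (4.38 × 10^6)² / 7.94 × 10^-11 = 2.42 × 10^23 m/s²

2.42 × 10^23 m/s²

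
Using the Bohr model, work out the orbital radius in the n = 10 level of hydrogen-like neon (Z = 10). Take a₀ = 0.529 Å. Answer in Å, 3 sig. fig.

r_n = n²a₀/Z = 10² × 0.529 / 10
    = 100 × 0.529 / 10 = 5.29 Å

5.29 Å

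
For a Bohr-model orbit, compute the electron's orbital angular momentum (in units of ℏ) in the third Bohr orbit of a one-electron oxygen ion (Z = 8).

3

L_n = nℏ, so L/ℏ = n = 3.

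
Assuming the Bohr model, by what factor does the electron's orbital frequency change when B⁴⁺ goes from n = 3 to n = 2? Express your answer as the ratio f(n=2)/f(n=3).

27/8

f ∝ Z^2 · n^-3; with Z fixed, f ∝ n^-3.
f(n=2)/f(n=3) = (2/3)^-3 = 27/8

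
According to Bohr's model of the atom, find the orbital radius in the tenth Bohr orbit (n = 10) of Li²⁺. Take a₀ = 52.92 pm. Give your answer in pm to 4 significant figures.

1764 pm

r_n = n²a₀/Z = 10² × 52.92 / 3
    = 100 × 52.92 / 3 = 1764 pm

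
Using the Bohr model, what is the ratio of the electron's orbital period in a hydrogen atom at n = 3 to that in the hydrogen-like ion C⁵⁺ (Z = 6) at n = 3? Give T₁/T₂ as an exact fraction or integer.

36

T ∝ Z^-2 · n^3
T₁/T₂ = (1/6)^-2 · (3/3)^3 = 36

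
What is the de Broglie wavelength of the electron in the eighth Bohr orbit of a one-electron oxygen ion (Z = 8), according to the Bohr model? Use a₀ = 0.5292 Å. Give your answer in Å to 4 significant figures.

3.325 Å

The Bohr quantisation condition is nλ = 2πr_n.
r_n = n²a₀/Z = 4.234 Å
λ = 2πr_n/n = 2π·4.234/8 = 3.325 Å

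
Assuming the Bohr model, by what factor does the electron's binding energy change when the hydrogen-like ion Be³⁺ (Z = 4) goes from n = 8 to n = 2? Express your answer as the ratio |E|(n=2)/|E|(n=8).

16

|E| ∝ Z^2 · n^-2; with Z fixed, |E| ∝ n^-2.
|E|(n=2)/|E|(n=8) = (2/8)^-2 = 16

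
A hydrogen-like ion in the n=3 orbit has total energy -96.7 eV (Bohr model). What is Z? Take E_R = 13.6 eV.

E_n = −E_R Z²/n² ⇒ Z² = −E_n n²/E_R = 96.7 × 3² / 13.6 ≈ 63.99
Z = 8

8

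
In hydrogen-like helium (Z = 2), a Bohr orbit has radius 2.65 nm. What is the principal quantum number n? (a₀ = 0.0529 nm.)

10

r_n = n²a₀/Z ⇒ n² = rZ/a₀ = 2.65 × 2 / 0.0529 ≈ 100.19
n = 10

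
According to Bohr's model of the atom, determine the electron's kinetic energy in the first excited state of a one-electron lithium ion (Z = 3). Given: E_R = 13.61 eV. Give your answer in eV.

30.62 eV

For a Coulomb orbit the virial theorem gives K = −E_n.
E_n = −E_R·Z²/n², so K = E_R·Z²/n² = 13.61 × 3²/2² = 30.62 eV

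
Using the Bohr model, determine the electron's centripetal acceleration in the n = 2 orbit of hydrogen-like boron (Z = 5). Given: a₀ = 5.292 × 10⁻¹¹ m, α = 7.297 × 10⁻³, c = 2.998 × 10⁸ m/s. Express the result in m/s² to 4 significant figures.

r = n²a₀/Z = 4.234 × 10⁻¹¹ m, v = Zαc/n = 5.469 × 10⁶ m/s
a = v²/r = (5.469 × 10⁶)² / 4.234 × 10⁻¹¹ = 7.065 × 10²³ m/s²

7.065 × 10²³ m/s²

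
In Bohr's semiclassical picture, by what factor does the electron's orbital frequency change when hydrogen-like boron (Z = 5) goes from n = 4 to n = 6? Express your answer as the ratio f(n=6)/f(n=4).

8/27

f ∝ Z^2 · n^-3; with Z fixed, f ∝ n^-3.
f(n=6)/f(n=4) = (6/4)^-3 = 8/27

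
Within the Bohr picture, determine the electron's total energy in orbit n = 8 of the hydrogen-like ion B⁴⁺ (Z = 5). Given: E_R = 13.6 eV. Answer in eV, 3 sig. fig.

-5.31 eV

E_n = −E_R·Z²/n² = −13.6 × 5²/8² = -5.31 eV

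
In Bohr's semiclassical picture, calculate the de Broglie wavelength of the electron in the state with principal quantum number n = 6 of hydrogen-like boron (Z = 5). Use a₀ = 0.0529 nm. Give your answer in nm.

0.399 nm

The Bohr quantisation condition is nλ = 2πr_n.
r_n = n²a₀/Z = 0.381 nm
λ = 2πr_n/n = 2π·0.381/6 = 0.399 nm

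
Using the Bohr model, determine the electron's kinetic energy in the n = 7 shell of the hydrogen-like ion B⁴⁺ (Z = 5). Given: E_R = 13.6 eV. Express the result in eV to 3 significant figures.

For a Coulomb orbit the virial theorem gives K = −E_n.
E_n = −E_R·Z²/n², so K = E_R·Z²/n² = 13.6 × 5²/7² = 6.94 eV

6.94 eV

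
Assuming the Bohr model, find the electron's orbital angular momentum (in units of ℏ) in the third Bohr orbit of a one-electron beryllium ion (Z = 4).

3

L_n = nℏ, so L/ℏ = n = 3.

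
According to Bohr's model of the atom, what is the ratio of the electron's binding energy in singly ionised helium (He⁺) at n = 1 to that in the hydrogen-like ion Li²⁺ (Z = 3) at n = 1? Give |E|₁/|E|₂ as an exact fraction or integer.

4/9

|E| ∝ Z^2 · n^-2
|E|₁/|E|₂ = (2/3)^2 · (1/1)^-2 = 4/9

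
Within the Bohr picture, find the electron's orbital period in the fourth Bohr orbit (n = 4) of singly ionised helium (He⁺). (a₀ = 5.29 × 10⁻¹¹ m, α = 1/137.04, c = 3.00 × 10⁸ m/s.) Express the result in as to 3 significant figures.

2430 as

r = n²a₀/Z = 4²·5.29 × 10⁻¹¹/2 = 4.23 × 10⁻¹⁰ m
v = Zαc/n = 2·0.00730·3.00 × 10⁸/4 = 1.09 × 10⁶ m/s
T = 2πr/v = 2.43 × 10⁻¹⁵ s = 2430 as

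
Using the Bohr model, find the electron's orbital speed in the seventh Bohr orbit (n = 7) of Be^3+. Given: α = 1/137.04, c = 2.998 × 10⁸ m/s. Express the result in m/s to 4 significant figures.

v_n = Zαc/n = 4 × 0.007297 × 2.998 × 10⁸ / 7
    = 1.250 × 10⁶ m/s

1.250 × 10⁶ m/s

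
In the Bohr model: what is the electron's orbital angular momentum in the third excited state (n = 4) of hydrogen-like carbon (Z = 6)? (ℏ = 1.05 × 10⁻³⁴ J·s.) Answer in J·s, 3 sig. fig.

4.20 × 10⁻³⁴ J·s

L_n = nℏ = 4 × 1.05 × 10⁻³⁴ = 4.20 × 10⁻³⁴ J·s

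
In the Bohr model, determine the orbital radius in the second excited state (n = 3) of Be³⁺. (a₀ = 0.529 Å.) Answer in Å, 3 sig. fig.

1.19 Å

r_n = n²a₀/Z = 3² × 0.529 / 4
    = 9 × 0.529 / 4 = 1.19 Å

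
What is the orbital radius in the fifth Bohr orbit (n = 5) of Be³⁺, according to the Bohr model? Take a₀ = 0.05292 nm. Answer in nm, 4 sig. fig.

0.3307 nm

r_n = n²a₀/Z = 5² × 0.05292 / 4
    = 25 × 0.05292 / 4 = 0.3307 nm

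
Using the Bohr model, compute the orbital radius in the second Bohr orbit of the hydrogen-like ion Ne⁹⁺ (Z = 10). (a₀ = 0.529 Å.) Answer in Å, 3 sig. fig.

r_n = n²a₀/Z = 2² × 0.529 / 10
    = 4 × 0.529 / 10 = 0.212 Å

0.212 Å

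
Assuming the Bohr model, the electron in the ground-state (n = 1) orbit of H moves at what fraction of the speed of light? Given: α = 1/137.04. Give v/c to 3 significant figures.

0.00730

v_n = Zαc/n, so v/c = Zα/n = 1 × 0.00730 / 1 = 0.00730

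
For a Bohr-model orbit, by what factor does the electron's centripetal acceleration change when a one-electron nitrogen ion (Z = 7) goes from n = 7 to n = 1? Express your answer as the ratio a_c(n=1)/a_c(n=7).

a_c ∝ Z^3 · n^-4; with Z fixed, a_c ∝ n^-4.
a_c(n=1)/a_c(n=7) = (1/7)^-4 = 2401

2401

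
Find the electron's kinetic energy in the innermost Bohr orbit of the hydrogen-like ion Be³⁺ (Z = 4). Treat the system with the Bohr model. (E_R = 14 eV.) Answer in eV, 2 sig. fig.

220 eV

For a Coulomb orbit the virial theorem gives K = −E_n.
E_n = −E_R·Z²/n², so K = E_R·Z²/n² = 14 × 4²/1² = 220 eV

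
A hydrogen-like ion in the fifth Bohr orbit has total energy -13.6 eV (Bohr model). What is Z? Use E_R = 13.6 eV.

E_n = −E_R Z²/n² ⇒ Z² = −E_n n²/E_R = 13.6 × 5² / 13.6 ≈ 25.00
Z = 5

5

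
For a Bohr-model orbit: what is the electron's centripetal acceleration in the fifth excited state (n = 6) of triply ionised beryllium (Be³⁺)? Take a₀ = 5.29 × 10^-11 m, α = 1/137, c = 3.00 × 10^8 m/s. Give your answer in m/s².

4.48 × 10^21 m/s²

r = n²a₀/Z = 4.76 × 10^-10 m, v = Zαc/n = 1.46 × 10^6 m/s
a = v²/r = (1.46 × 10^6)² / 4.76 × 10^-10 = 4.48 × 10^21 m/s²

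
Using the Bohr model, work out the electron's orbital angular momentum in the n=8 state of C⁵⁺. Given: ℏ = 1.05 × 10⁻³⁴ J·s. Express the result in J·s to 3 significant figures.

L_n = nℏ = 8 × 1.05 × 10⁻³⁴ = 8.40 × 10⁻³⁴ J·s

8.40 × 10⁻³⁴ J·s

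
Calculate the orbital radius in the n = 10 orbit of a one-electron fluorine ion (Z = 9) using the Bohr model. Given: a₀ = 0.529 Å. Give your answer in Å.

5.88 Å

r_n = n²a₀/Z = 10² × 0.529 / 9
    = 100 × 0.529 / 9 = 5.88 Å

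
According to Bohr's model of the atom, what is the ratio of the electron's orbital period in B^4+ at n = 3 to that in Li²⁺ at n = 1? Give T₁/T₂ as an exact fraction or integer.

T ∝ Z^-2 · n^3
T₁/T₂ = (5/3)^-2 · (3/1)^3 = 243/25

243/25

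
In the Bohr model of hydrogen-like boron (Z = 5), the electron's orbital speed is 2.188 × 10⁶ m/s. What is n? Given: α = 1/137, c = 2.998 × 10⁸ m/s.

v_n = Zαc/n ⇒ n = Zαc/v = 5 × 0.007299 × 2.998 × 10⁸ / 2.188 × 10⁶ ≈ 5.00
n = 5

5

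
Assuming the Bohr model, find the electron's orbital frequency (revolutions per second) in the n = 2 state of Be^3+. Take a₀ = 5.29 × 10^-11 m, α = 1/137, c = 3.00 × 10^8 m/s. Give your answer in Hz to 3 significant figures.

r = n²a₀/Z = 5.29 × 10^-11 m, v = Zαc/n = 4.38 × 10^6 m/s
f = v/(2πr) = 1.32 × 10^16 Hz

1.32 × 10^16 Hz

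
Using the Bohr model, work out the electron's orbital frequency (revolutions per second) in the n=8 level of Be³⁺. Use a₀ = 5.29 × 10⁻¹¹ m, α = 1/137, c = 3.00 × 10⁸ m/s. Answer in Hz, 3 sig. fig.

r = n²a₀/Z = 8.46 × 10⁻¹⁰ m, v = Zαc/n = 1.09 × 10⁶ m/s
f = v/(2πr) = 2.06 × 10¹⁴ Hz

2.06 × 10¹⁴ Hz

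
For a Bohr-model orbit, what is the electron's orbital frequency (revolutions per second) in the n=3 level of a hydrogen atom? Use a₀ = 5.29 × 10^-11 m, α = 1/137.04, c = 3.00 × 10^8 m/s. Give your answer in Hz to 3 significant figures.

r = n²a₀/Z = 4.76 × 10^-10 m, v = Zαc/n = 7.30 × 10^5 m/s
f = v/(2πr) = 2.44 × 10^14 Hz

2.44 × 10^14 Hz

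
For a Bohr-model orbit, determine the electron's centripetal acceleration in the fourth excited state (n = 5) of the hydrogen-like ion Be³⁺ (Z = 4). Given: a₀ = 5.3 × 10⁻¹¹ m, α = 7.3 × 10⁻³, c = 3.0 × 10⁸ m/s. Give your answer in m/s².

9.3 × 10²¹ m/s²

r = n²a₀/Z = 3.3 × 10⁻¹⁰ m, v = Zαc/n = 1.8 × 10⁶ m/s
a = v²/r = (1.8 × 10⁶)² / 3.3 × 10⁻¹⁰ = 9.3 × 10²¹ m/s²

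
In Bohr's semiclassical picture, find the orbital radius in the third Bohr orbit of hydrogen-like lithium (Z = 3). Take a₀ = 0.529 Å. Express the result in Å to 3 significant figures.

1.59 Å

r_n = n²a₀/Z = 3² × 0.529 / 3
    = 9 × 0.529 / 3 = 1.59 Å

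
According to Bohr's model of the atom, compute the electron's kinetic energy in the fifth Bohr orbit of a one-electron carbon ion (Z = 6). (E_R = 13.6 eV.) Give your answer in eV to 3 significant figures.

19.6 eV

For a Coulomb orbit the virial theorem gives K = −E_n.
E_n = −E_R·Z²/n², so K = E_R·Z²/n² = 13.6 × 6²/5² = 19.6 eV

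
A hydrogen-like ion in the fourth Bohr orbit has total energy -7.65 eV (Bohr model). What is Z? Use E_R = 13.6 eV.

3

E_n = −E_R Z²/n² ⇒ Z² = −E_n n²/E_R = 7.65 × 4² / 13.6 ≈ 9.00
Z = 3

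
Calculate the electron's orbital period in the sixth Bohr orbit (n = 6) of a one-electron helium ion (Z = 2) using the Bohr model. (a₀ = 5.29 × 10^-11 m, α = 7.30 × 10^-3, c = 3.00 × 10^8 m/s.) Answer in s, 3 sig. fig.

8.20 × 10^-15 s

r = n²a₀/Z = 6²·5.29 × 10^-11/2 = 9.52 × 10^-10 m
v = Zαc/n = 2·0.00730·3.00 × 10^8/6 = 7.30 × 10^5 m/s
T = 2πr/v = 8.20 × 10^-15 s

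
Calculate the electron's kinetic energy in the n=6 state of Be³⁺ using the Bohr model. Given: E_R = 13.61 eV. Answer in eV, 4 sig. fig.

6.049 eV

For a Coulomb orbit the virial theorem gives K = −E_n.
E_n = −E_R·Z²/n², so K = E_R·Z²/n² = 13.61 × 4²/6² = 6.049 eV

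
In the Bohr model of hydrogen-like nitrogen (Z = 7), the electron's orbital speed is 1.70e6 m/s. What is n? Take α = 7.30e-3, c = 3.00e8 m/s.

9

v_n = Zαc/n ⇒ n = Zαc/v = 7 × 0.00730 × 3.00e8 / 1.70e6 ≈ 9.02
n = 9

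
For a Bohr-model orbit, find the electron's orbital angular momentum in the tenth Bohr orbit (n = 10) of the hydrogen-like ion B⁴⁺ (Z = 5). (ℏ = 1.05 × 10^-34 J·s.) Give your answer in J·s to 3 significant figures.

L_n = nℏ = 10 × 1.05 × 10^-34 = 1.05 × 10^-33 J·s

1.05 × 10^-33 J·s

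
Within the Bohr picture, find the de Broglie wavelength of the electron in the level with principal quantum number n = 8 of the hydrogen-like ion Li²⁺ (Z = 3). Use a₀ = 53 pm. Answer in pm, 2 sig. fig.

The Bohr quantisation condition is nλ = 2πr_n.
r_n = n²a₀/Z = 1100 pm
λ = 2πr_n/n = 2π·1100/8 = 890 pm

890 pm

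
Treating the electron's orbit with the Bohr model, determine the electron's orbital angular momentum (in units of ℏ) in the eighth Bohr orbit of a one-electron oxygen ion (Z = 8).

8

L_n = nℏ, so L/ℏ = n = 8.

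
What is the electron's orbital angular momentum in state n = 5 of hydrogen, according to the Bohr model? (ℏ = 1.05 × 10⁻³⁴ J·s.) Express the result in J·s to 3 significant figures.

5.25 × 10⁻³⁴ J·s

L_n = nℏ = 5 × 1.05 × 10⁻³⁴ = 5.25 × 10⁻³⁴ J·s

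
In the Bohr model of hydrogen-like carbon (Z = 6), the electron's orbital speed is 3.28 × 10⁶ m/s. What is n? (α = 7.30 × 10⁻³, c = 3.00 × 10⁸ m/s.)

v_n = Zαc/n ⇒ n = Zαc/v = 6 × 0.00730 × 3.00 × 10⁸ / 3.28 × 10⁶ ≈ 4.01
n = 4

4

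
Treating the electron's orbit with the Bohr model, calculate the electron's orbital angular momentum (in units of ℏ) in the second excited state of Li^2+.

3

L_n = nℏ, so L/ℏ = n = 3.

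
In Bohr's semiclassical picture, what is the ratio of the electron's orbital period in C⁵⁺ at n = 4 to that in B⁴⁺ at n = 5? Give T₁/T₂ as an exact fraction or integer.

T ∝ Z^-2 · n^3
T₁/T₂ = (6/5)^-2 · (4/5)^3 = 16/45

16/45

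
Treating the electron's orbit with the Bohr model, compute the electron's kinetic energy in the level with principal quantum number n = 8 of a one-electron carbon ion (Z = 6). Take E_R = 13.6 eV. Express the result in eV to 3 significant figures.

7.65 eV

For a Coulomb orbit the virial theorem gives K = −E_n.
E_n = −E_R·Z²/n², so K = E_R·Z²/n² = 13.6 × 6²/8² = 7.65 eV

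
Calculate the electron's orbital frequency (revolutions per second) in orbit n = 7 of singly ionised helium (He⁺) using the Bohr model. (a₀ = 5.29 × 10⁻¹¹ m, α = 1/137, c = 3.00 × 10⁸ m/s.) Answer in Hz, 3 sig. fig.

7.68 × 10¹³ Hz

r = n²a₀/Z = 1.30 × 10⁻⁹ m, v = Zαc/n = 6.26 × 10⁵ m/s
f = v/(2πr) = 7.68 × 10¹³ Hz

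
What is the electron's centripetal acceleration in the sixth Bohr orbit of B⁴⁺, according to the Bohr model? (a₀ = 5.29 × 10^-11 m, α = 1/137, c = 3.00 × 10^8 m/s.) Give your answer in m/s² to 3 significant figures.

r = n²a₀/Z = 3.81 × 10^-10 m, v = Zαc/n = 1.82 × 10^6 m/s
a = v²/r = (1.82 × 10^6)² / 3.81 × 10^-10 = 8.74 × 10^21 m/s²

8.74 × 10^21 m/s²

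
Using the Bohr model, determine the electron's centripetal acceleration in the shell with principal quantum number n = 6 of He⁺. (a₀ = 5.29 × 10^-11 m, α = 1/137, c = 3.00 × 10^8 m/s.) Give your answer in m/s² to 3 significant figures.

r = n²a₀/Z = 9.52 × 10^-10 m, v = Zαc/n = 7.30 × 10^5 m/s
a = v²/r = (7.30 × 10^5)² / 9.52 × 10^-10 = 5.60 × 10^20 m/s²

5.60 × 10^20 m/s²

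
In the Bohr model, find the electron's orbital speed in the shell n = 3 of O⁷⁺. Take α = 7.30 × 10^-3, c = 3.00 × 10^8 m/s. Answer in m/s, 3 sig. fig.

v_n = Zαc/n = 8 × 0.00730 × 3.00 × 10^8 / 3
    = 5.84 × 10^6 m/s

5.84 × 10^6 m/s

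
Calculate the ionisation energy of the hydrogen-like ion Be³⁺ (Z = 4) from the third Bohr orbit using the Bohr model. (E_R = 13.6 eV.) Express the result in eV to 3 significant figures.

E_n = −E_R·Z²/n² = −13.6 × 4²/3² eV = -24.2 eV
Ionisation energy = −E_n = 24.2 eV

24.2 eV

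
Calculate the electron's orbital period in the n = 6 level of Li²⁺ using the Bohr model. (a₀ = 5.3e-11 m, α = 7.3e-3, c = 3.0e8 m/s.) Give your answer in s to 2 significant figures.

3.6e-15 s

r = n²a₀/Z = 6²·5.3e-11/3 = 6.4e-10 m
v = Zαc/n = 3·0.0073·3.0e8/6 = 1.1e6 m/s
T = 2πr/v = 3.6e-15 s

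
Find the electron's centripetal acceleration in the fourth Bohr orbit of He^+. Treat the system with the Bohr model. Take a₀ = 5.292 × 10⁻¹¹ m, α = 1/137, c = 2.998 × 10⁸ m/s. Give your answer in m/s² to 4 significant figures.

2.828 × 10²¹ m/s²

r = n²a₀/Z = 4.234 × 10⁻¹⁰ m, v = Zαc/n = 1.094 × 10⁶ m/s
a = v²/r = (1.094 × 10⁶)² / 4.234 × 10⁻¹⁰ = 2.828 × 10²¹ m/s²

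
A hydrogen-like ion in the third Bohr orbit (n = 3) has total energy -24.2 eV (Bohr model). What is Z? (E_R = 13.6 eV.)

E_n = −E_R Z²/n² ⇒ Z² = −E_n n²/E_R = 24.2 × 3² / 13.6 ≈ 16.01
Z = 4

4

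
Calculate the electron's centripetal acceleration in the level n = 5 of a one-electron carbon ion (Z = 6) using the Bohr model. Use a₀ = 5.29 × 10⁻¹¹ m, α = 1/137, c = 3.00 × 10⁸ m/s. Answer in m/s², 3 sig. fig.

3.13 × 10²² m/s²

r = n²a₀/Z = 2.20 × 10⁻¹⁰ m, v = Zαc/n = 2.63 × 10⁶ m/s
a = v²/r = (2.63 × 10⁶)² / 2.20 × 10⁻¹⁰ = 3.13 × 10²² m/s²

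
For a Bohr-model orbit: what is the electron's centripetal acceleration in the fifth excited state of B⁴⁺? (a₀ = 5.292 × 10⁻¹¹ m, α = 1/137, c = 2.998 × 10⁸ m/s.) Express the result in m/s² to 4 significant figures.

r = n²a₀/Z = 3.810 × 10⁻¹⁰ m, v = Zαc/n = 1.824 × 10⁶ m/s
a = v²/r = (1.824 × 10⁶)² / 3.810 × 10⁻¹⁰ = 8.728 × 10²¹ m/s²

8.728 × 10²¹ m/s²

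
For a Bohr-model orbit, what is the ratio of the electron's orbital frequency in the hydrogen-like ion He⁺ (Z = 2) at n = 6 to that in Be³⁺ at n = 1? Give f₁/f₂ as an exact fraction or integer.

f ∝ Z^2 · n^-3
f₁/f₂ = (2/4)^2 · (6/1)^-3 = 1/864

1/864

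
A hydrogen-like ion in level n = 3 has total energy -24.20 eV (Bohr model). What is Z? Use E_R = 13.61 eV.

E_n = −E_R Z²/n² ⇒ Z² = −E_n n²/E_R = 24.20 × 3² / 13.61 ≈ 16.00
Z = 4

4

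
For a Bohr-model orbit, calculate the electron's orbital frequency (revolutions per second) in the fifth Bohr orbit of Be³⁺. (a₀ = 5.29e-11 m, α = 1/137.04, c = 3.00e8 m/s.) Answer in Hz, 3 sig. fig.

8.43e14 Hz

r = n²a₀/Z = 3.31e-10 m, v = Zαc/n = 1.75e6 m/s
f = v/(2πr) = 8.43e14 Hz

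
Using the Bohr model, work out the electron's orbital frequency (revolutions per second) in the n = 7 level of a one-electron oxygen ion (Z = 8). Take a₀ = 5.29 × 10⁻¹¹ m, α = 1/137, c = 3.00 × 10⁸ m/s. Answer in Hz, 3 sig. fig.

1.23 × 10¹⁵ Hz

r = n²a₀/Z = 3.24 × 10⁻¹⁰ m, v = Zαc/n = 2.50 × 10⁶ m/s
f = v/(2πr) = 1.23 × 10¹⁵ Hz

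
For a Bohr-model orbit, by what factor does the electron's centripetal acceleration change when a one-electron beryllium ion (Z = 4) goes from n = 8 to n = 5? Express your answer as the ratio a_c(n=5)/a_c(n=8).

4096/625

a_c ∝ Z^3 · n^-4; with Z fixed, a_c ∝ n^-4.
a_c(n=5)/a_c(n=8) = (5/8)^-4 = 4096/625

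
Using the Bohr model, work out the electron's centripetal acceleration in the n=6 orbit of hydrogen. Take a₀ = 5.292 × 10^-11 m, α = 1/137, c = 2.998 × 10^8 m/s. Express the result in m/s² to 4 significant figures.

6.982 × 10^19 m/s²

r = n²a₀/Z = 1.905 × 10^-9 m, v = Zαc/n = 3.647 × 10^5 m/s
a = v²/r = (3.647 × 10^5)² / 1.905 × 10^-9 = 6.982 × 10^19 m/s²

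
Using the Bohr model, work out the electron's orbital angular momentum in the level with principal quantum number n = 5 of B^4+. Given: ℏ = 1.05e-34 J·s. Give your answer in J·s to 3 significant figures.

5.25e-34 J·s

L_n = nℏ = 5 × 1.05e-34 = 5.25e-34 J·s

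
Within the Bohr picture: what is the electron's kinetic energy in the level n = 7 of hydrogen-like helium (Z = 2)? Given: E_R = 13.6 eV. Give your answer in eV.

For a Coulomb orbit the virial theorem gives K = −E_n.
E_n = −E_R·Z²/n², so K = E_R·Z²/n² = 13.6 × 2²/7² = 1.11 eV

1.11 eV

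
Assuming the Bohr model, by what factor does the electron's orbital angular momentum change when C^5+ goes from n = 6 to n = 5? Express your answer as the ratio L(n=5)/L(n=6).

5/6

L = nℏ depends only on n, so L ∝ n.
L(n=5)/L(n=6) = (5/6)^1 = 5/6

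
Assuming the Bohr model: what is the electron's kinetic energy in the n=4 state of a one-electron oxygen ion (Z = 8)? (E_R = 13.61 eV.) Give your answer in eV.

54.44 eV

For a Coulomb orbit the virial theorem gives K = −E_n.
E_n = −E_R·Z²/n², so K = E_R·Z²/n² = 13.61 × 8²/4² = 54.44 eV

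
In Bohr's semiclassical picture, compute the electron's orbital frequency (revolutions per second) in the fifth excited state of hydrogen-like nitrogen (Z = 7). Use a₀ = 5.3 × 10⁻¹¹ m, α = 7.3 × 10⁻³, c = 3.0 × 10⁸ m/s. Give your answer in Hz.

r = n²a₀/Z = 2.7 × 10⁻¹⁰ m, v = Zαc/n = 2.6 × 10⁶ m/s
f = v/(2πr) = 1.5 × 10¹⁵ Hz

1.5 × 10¹⁵ Hz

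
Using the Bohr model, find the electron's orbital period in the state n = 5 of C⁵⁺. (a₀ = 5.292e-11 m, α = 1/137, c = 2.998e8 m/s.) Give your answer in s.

5.276e-16 s

r = n²a₀/Z = 5²·5.292e-11/6 = 2.205e-10 m
v = Zαc/n = 6·0.007299·2.998e8/5 = 2.626e6 m/s
T = 2πr/v = 5.276e-16 s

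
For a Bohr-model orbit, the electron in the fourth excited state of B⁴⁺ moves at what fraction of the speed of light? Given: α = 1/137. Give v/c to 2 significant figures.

0.0073

v_n = Zαc/n, so v/c = Zα/n = 5 × 0.0073 / 5 = 0.0073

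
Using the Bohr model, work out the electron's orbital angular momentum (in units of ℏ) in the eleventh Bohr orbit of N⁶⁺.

11

L_n = nℏ, so L/ℏ = n = 11.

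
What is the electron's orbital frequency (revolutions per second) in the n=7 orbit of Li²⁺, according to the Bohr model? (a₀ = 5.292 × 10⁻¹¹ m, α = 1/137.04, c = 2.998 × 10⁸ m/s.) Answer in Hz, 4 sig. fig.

r = n²a₀/Z = 8.644 × 10⁻¹⁰ m, v = Zαc/n = 9.376 × 10⁵ m/s
f = v/(2πr) = 1.726 × 10¹⁴ Hz

1.726 × 10¹⁴ Hz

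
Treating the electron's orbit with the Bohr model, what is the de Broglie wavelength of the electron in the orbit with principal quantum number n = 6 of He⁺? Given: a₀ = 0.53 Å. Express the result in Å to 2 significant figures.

10.0 Å

The Bohr quantisation condition is nλ = 2πr_n.
r_n = n²a₀/Z = 9.5 Å
λ = 2πr_n/n = 2π·9.5/6 = 10.0 Å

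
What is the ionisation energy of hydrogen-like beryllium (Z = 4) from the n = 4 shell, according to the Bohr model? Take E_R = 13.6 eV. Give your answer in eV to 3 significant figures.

13.6 eV

E_n = −E_R·Z²/n² = −13.6 × 4²/4² eV = -13.6 eV
Ionisation energy = −E_n = 13.6 eV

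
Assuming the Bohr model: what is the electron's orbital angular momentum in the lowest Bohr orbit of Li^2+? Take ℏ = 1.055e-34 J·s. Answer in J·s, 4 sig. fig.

L_n = nℏ = 1 × 1.055e-34 = 1.055e-34 J·s

1.055e-34 J·s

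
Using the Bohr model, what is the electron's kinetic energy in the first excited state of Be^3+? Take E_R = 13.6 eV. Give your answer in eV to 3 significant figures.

For a Coulomb orbit the virial theorem gives K = −E_n.
E_n = −E_R·Z²/n², so K = E_R·Z²/n² = 13.6 × 4²/2² = 54.4 eV

54.4 eV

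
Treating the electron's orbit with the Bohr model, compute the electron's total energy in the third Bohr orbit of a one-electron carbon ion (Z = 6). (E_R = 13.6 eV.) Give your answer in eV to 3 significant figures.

-54.4 eV

E_n = −E_R·Z²/n² = −13.6 × 6²/3² = -54.4 eV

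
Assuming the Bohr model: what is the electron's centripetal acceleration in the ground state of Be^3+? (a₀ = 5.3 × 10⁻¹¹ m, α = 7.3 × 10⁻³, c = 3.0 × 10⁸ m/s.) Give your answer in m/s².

r = n²a₀/Z = 1.3 × 10⁻¹¹ m, v = Zαc/n = 8.8 × 10⁶ m/s
a = v²/r = (8.8 × 10⁶)² / 1.3 × 10⁻¹¹ = 5.8 × 10²⁴ m/s²

5.8 × 10²⁴ m/s²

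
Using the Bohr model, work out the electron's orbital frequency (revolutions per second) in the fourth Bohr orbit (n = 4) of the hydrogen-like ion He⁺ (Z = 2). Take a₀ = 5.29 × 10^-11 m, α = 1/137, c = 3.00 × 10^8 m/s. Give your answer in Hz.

r = n²a₀/Z = 4.23 × 10^-10 m, v = Zαc/n = 1.09 × 10^6 m/s
f = v/(2πr) = 4.12 × 10^14 Hz

4.12 × 10^14 Hz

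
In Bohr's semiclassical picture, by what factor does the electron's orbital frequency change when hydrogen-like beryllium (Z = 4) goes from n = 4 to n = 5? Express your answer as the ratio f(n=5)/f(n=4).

64/125

f ∝ Z^2 · n^-3; with Z fixed, f ∝ n^-3.
f(n=5)/f(n=4) = (5/4)^-3 = 64/125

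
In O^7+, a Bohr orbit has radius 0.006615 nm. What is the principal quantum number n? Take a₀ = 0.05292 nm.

1

r_n = n²a₀/Z ⇒ n² = rZ/a₀ = 0.006615 × 8 / 0.05292 ≈ 1.00
n = 1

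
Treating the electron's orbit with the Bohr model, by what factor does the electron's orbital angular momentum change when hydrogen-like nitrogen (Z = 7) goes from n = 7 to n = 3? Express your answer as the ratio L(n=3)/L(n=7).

L = nℏ depends only on n, so L ∝ n.
L(n=3)/L(n=7) = (3/7)^1 = 3/7

3/7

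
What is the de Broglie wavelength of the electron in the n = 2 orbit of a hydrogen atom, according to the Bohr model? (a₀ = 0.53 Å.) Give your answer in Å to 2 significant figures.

6.7 Å

The Bohr quantisation condition is nλ = 2πr_n.
r_n = n²a₀/Z = 2.1 Å
λ = 2πr_n/n = 2π·2.1/2 = 6.7 Å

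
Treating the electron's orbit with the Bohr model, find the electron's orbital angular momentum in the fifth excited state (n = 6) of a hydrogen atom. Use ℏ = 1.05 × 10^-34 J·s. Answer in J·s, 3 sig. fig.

L_n = nℏ = 6 × 1.05 × 10^-34 = 6.30 × 10^-34 J·s

6.30 × 10^-34 J·s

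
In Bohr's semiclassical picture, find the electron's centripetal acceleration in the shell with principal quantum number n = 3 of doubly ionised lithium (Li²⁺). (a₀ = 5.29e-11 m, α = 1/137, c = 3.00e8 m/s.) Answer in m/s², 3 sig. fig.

r = n²a₀/Z = 1.59e-10 m, v = Zαc/n = 2.19e6 m/s
a = v²/r = (2.19e6)² / 1.59e-10 = 3.02e22 m/s²

3.02e22 m/s²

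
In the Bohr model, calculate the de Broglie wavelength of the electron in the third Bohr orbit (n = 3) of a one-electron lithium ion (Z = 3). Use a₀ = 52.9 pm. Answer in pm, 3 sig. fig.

332 pm

The Bohr quantisation condition is nλ = 2πr_n.
r_n = n²a₀/Z = 159 pm
λ = 2πr_n/n = 2π·159/3 = 332 pm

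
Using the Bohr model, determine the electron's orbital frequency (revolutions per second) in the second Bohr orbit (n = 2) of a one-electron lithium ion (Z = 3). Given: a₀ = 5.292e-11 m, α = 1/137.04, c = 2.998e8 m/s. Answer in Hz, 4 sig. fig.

7.402e15 Hz

r = n²a₀/Z = 7.056e-11 m, v = Zαc/n = 3.282e6 m/s
f = v/(2πr) = 7.402e15 Hz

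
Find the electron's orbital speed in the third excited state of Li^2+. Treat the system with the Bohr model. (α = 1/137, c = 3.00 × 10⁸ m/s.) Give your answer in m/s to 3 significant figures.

1.64 × 10⁶ m/s

v_n = Zαc/n = 3 × 0.00730 × 3.00 × 10⁸ / 4
    = 1.64 × 10⁶ m/s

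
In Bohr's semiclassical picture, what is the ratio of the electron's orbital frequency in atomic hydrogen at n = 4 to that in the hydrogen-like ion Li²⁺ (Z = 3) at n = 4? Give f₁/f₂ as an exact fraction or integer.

1/9

f ∝ Z^2 · n^-3
f₁/f₂ = (1/3)^2 · (4/4)^-3 = 1/9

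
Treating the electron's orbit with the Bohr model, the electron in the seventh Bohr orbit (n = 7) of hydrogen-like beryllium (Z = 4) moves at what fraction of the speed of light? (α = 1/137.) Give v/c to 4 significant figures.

0.004171

v_n = Zαc/n, so v/c = Zα/n = 4 × 0.007299 / 7 = 0.004171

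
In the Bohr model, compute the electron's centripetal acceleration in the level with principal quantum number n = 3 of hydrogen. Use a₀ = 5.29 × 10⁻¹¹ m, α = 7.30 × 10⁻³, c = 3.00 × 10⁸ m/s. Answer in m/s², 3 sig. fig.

1.12 × 10²¹ m/s²

r = n²a₀/Z = 4.76 × 10⁻¹⁰ m, v = Zαc/n = 7.30 × 10⁵ m/s
a = v²/r = (7.30 × 10⁵)² / 4.76 × 10⁻¹⁰ = 1.12 × 10²¹ m/s²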